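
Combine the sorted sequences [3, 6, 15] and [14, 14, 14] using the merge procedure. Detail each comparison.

Merging process:

Compare 3 vs 14: take 3 from left. Merged: [3]
Compare 6 vs 14: take 6 from left. Merged: [3, 6]
Compare 15 vs 14: take 14 from right. Merged: [3, 6, 14]
Compare 15 vs 14: take 14 from right. Merged: [3, 6, 14, 14]
Compare 15 vs 14: take 14 from right. Merged: [3, 6, 14, 14, 14]
Append remaining from left: [15]. Merged: [3, 6, 14, 14, 14, 15]

Final merged array: [3, 6, 14, 14, 14, 15]
Total comparisons: 5

The merged array is [3, 6, 14, 14, 14, 15], requiring 5 comparisons. The merge step runs in O(n) time where n is the total number of elements.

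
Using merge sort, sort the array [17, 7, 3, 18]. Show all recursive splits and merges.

Merge sort trace:

Split: [17, 7, 3, 18] -> [17, 7] and [3, 18]
  Split: [17, 7] -> [17] and [7]
  Merge: [17] + [7] -> [7, 17]
  Split: [3, 18] -> [3] and [18]
  Merge: [3] + [18] -> [3, 18]
Merge: [7, 17] + [3, 18] -> [3, 7, 17, 18]

Final sorted array: [3, 7, 17, 18]

The merge sort proceeds by recursively splitting the array and merging sorted halves.
After all merges, the sorted array is [3, 7, 17, 18].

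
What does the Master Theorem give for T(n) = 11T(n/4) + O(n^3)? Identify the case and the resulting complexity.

Master Theorem for T(n) = 11T(n/4) + O(n^3):

a = 11, b = 4, c = 3
log_b(a) = log_4(11) = 1.7297

Case 3: c = 3 > log_4(11) = 1.7297
T(n) = O(n^3) = O(n^3)

For T(n) = 11T(n/4) + O(n^3): log_4(11) = 1.7297. This is Case 3 of the Master Theorem (c > log_b(a), work dominated by root), giving O(n^3).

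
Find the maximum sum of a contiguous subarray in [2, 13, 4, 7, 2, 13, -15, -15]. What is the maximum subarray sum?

Using Kadane's algorithm on [2, 13, 4, 7, 2, 13, -15, -15]:

Scanning through the array:
Position 1 (value 13): max_ending_here = 15, max_so_far = 15
Position 2 (value 4): max_ending_here = 19, max_so_far = 19
Position 3 (value 7): max_ending_here = 26, max_so_far = 26
Position 4 (value 2): max_ending_here = 28, max_so_far = 28
Position 5 (value 13): max_ending_here = 41, max_so_far = 41
Position 6 (value -15): max_ending_here = 26, max_so_far = 41
Position 7 (value -15): max_ending_here = 11, max_so_far = 41

Maximum subarray: [2, 13, 4, 7, 2, 13]
Maximum sum: 41

The maximum subarray is [2, 13, 4, 7, 2, 13] with sum 41. This subarray runs from index 0 to index 5.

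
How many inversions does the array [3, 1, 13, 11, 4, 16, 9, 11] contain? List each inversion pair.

Finding inversions in [3, 1, 13, 11, 4, 16, 9, 11]:

(0, 1): arr[0]=3 > arr[1]=1
(2, 3): arr[2]=13 > arr[3]=11
(2, 4): arr[2]=13 > arr[4]=4
(2, 6): arr[2]=13 > arr[6]=9
(2, 7): arr[2]=13 > arr[7]=11
(3, 4): arr[3]=11 > arr[4]=4
(3, 6): arr[3]=11 > arr[6]=9
(5, 6): arr[5]=16 > arr[6]=9
(5, 7): arr[5]=16 > arr[7]=11

Total inversions: 9

The array has 9 inversion(s): (0,1), (2,3), (2,4), (2,6), (2,7), (3,4), (3,6), (5,6), (5,7). Each pair (i,j) satisfies i < j and arr[i] > arr[j].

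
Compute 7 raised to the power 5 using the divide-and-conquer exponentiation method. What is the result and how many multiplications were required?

Computing 7^5 by squaring (build up from 7^1; each line after the first costs one multiplication):

7^1 = 7
7^2 = (7^1)^2 = 7^2 = 49
7^4 = (7^2)^2 = 49^2 = 2401
7^5 = 7 * 7^4 = 7 * 2401 = 16807

Result: 16807
Multiplications needed: 3 (3 lines after 7^1)

7^5 = 16807. Using exponentiation by squaring, this requires 3 multiplications. The key idea: if the exponent is even, square the half-power; if odd, multiply by the base once.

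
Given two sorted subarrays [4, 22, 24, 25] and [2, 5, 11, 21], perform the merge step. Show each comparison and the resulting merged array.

Merging process:

Compare 4 vs 2: take 2 from right. Merged: [2]
Compare 4 vs 5: take 4 from left. Merged: [2, 4]
Compare 22 vs 5: take 5 from right. Merged: [2, 4, 5]
Compare 22 vs 11: take 11 from right. Merged: [2, 4, 5, 11]
Compare 22 vs 21: take 21 from right. Merged: [2, 4, 5, 11, 21]
Append remaining from left: [22, 24, 25]. Merged: [2, 4, 5, 11, 21, 22, 24, 25]

Final merged array: [2, 4, 5, 11, 21, 22, 24, 25]
Total comparisons: 5

The merged array is [2, 4, 5, 11, 21, 22, 24, 25], requiring 5 comparisons. The merge step runs in O(n) time where n is the total number of elements.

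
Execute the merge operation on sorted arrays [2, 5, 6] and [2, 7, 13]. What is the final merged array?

Merging process:

Compare 2 vs 2: take 2 from left. Merged: [2]
Compare 5 vs 2: take 2 from right. Merged: [2, 2]
Compare 5 vs 7: take 5 from left. Merged: [2, 2, 5]
Compare 6 vs 7: take 6 from left. Merged: [2, 2, 5, 6]
Append remaining from right: [7, 13]. Merged: [2, 2, 5, 6, 7, 13]

Final merged array: [2, 2, 5, 6, 7, 13]
Total comparisons: 4

The merged array is [2, 2, 5, 6, 7, 13], requiring 4 comparisons. The merge step runs in O(n) time where n is the total number of elements.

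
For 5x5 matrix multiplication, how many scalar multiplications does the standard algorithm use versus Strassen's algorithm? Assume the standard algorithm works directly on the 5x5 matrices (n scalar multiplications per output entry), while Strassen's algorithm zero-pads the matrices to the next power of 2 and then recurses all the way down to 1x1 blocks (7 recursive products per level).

Matrix multiplication for 5x5 matrices:

Strassen's algorithm requires power-of-2 dimensions. Pad 5x5 to 8x8 (next power of 2).

Standard algorithm: 5^3 = 125 multiplications
Strassen's algorithm: 7^(log2(8)) = 7^3 = 343 multiplications
Difference: 125 - 343 = -218 (Strassen uses MORE here due to padding overhead — for small or just-over-power-of-2 n, padding can outweigh the per-level savings)

Standard: 125 multiplications (5^3). Strassen: 343 multiplications (7^3, after padding to 8x8). Strassen reduces 8 recursive multiplications to 7 at each level.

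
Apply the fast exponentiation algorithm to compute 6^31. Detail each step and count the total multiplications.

Computing 6^31 by squaring (build up from 6^1; each line after the first costs one multiplication):

6^1 = 6
6^2 = (6^1)^2 = 6^2 = 36
6^3 = 6 * 6^2 = 6 * 36 = 216
6^6 = (6^3)^2 = 216^2 = 46656
6^7 = 6 * 6^6 = 6 * 46656 = 279936
6^14 = (6^7)^2 = 279936^2 = 78364164096
6^15 = 6 * 6^14 = 6 * 78364164096 = 470184984576
6^30 = (6^15)^2 = 470184984576^2 = 221073919720733357899776
6^31 = 6 * 6^30 = 6 * 221073919720733357899776 = 1326443518324400147398656

Result: 1326443518324400147398656
Multiplications needed: 8 (8 lines after 6^1)

6^31 = 1326443518324400147398656. Using exponentiation by squaring, this requires 8 multiplications. The key idea: if the exponent is even, square the half-power; if odd, multiply by the base once.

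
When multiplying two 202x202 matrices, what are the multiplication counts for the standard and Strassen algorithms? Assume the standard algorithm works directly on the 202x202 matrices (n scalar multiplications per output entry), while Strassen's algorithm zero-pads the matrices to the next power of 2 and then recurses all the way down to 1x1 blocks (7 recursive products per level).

Matrix multiplication for 202x202 matrices:

Strassen's algorithm requires power-of-2 dimensions. Pad 202x202 to 256x256 (next power of 2).

Standard algorithm: 202^3 = 8242408 multiplications
Strassen's algorithm: 7^(log2(256)) = 7^8 = 5764801 multiplications
Savings: 8242408 - 5764801 = 2477607 multiplications

Standard: 8242408 multiplications (202^3). Strassen: 5764801 multiplications (7^8, after padding to 256x256). Strassen reduces 8 recursive multiplications to 7 at each level.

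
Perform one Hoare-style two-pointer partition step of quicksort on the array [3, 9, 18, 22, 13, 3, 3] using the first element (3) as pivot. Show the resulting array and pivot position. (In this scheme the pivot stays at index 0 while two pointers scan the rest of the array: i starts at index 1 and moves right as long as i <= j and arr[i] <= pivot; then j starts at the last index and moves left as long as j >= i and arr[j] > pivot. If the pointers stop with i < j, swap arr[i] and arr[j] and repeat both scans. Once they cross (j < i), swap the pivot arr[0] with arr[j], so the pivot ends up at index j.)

Hoare-style two-pointer partition with pivot = 3:

Initial array: [3, 9, 18, 22, 13, 3, 3]

Pointers start at i = 1, j = 6.
i stops at index 1 (arr[1]=9 > 3), j stops at index 6 (arr[6]=3 <= 3): swap arr[1] and arr[6], array becomes [3, 3, 18, 22, 13, 3, 9]
i stops at index 2 (arr[2]=18 > 3), j stops at index 5 (arr[5]=3 <= 3): swap arr[2] and arr[5], array becomes [3, 3, 3, 22, 13, 18, 9]
i ends at 3, j ends at 2: the pointers have crossed (j < i), so scanning stops.

Swap pivot arr[0] with arr[2] to place pivot at position 2: [3, 3, 3, 22, 13, 18, 9]
Pivot position: 2

After partitioning with pivot 3, the array becomes [3, 3, 3, 22, 13, 18, 9]. The pivot is placed at index 2. All elements to the left of the pivot are <= 3, and all elements to the right are > 3.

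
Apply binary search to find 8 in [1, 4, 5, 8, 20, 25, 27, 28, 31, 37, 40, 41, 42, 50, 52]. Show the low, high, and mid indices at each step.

Binary search for 8 in [1, 4, 5, 8, 20, 25, 27, 28, 31, 37, 40, 41, 42, 50, 52]:

lo=0, hi=14, mid=7, arr[mid]=28 -> 28 > 8, search left half
lo=0, hi=6, mid=3, arr[mid]=8 -> Found target at index 3!

Binary search finds 8 at index 3 after 2 comparisons. The search repeatedly halves the search space by comparing with the middle element.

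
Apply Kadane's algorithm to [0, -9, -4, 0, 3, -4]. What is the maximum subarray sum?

Using Kadane's algorithm on [0, -9, -4, 0, 3, -4]:

Scanning through the array:
Position 1 (value -9): max_ending_here = -9, max_so_far = 0
Position 2 (value -4): max_ending_here = -4, max_so_far = 0
Position 3 (value 0): max_ending_here = 0, max_so_far = 0
Position 4 (value 3): max_ending_here = 3, max_so_far = 3
Position 5 (value -4): max_ending_here = -1, max_so_far = 3

Maximum subarray: [0, 3]
Maximum sum: 3

The maximum subarray is [0, 3] with sum 3. This subarray runs from index 3 to index 4.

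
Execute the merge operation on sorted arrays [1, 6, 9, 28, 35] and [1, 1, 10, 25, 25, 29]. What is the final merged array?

Merging process:

Compare 1 vs 1: take 1 from left. Merged: [1]
Compare 6 vs 1: take 1 from right. Merged: [1, 1]
Compare 6 vs 1: take 1 from right. Merged: [1, 1, 1]
Compare 6 vs 10: take 6 from left. Merged: [1, 1, 1, 6]
Compare 9 vs 10: take 9 from left. Merged: [1, 1, 1, 6, 9]
Compare 28 vs 10: take 10 from right. Merged: [1, 1, 1, 6, 9, 10]
Compare 28 vs 25: take 25 from right. Merged: [1, 1, 1, 6, 9, 10, 25]
Compare 28 vs 25: take 25 from right. Merged: [1, 1, 1, 6, 9, 10, 25, 25]
Compare 28 vs 29: take 28 from left. Merged: [1, 1, 1, 6, 9, 10, 25, 25, 28]
Compare 35 vs 29: take 29 from right. Merged: [1, 1, 1, 6, 9, 10, 25, 25, 28, 29]
Append remaining from left: [35]. Merged: [1, 1, 1, 6, 9, 10, 25, 25, 28, 29, 35]

Final merged array: [1, 1, 1, 6, 9, 10, 25, 25, 28, 29, 35]
Total comparisons: 10

The merged array is [1, 1, 1, 6, 9, 10, 25, 25, 28, 29, 35], requiring 10 comparisons. The merge step runs in O(n) time where n is the total number of elements.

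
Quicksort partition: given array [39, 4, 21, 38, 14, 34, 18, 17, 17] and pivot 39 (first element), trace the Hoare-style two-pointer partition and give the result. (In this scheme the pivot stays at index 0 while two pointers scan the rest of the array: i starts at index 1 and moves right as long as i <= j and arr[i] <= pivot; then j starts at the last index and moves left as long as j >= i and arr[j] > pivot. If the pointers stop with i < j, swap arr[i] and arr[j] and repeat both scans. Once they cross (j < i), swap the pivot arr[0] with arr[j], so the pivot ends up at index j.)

Hoare-style two-pointer partition with pivot = 39:

Initial array: [39, 4, 21, 38, 14, 34, 18, 17, 17]

Pointers start at i = 1, j = 8.
i ends at 9, j ends at 8: the pointers have crossed (j < i), so scanning stops.

Swap pivot arr[0] with arr[8] to place pivot at position 8: [17, 4, 21, 38, 14, 34, 18, 17, 39]
Pivot position: 8

After partitioning with pivot 39, the array becomes [17, 4, 21, 38, 14, 34, 18, 17, 39]. The pivot is placed at index 8. All elements to the left of the pivot are <= 39, and all elements to the right are > 39.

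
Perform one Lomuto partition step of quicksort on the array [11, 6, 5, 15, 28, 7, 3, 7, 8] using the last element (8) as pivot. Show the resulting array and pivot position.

Lomuto partition with pivot = 8:

Initial array: [11, 6, 5, 15, 28, 7, 3, 7, 8]

arr[0]=11 > 8: no swap
arr[1]=6 <= 8: swap with position 0, array becomes [6, 11, 5, 15, 28, 7, 3, 7, 8]
arr[2]=5 <= 8: swap with position 1, array becomes [6, 5, 11, 15, 28, 7, 3, 7, 8]
arr[3]=15 > 8: no swap
arr[4]=28 > 8: no swap
arr[5]=7 <= 8: swap with position 2, array becomes [6, 5, 7, 15, 28, 11, 3, 7, 8]
arr[6]=3 <= 8: swap with position 3, array becomes [6, 5, 7, 3, 28, 11, 15, 7, 8]
arr[7]=7 <= 8: swap with position 4, array becomes [6, 5, 7, 3, 7, 11, 15, 28, 8]

Place pivot at position 5: [6, 5, 7, 3, 7, 8, 15, 28, 11]
Pivot position: 5

After partitioning with pivot 8, the array becomes [6, 5, 7, 3, 7, 8, 15, 28, 11]. The pivot is placed at index 5. All elements to the left of the pivot are <= 8, and all elements to the right are > 8.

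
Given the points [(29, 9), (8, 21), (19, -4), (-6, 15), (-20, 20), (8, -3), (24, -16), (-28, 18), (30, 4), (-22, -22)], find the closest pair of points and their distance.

Computing all pairwise distances among 10 points:

d((29, 9), (8, 21)) = 24.1868
d((29, 9), (19, -4)) = 16.4012
d((29, 9), (-6, 15)) = 35.5106
d((29, 9), (-20, 20)) = 50.2195
d((29, 9), (8, -3)) = 24.1868
d((29, 9), (24, -16)) = 25.4951
d((29, 9), (-28, 18)) = 57.7062
d((29, 9), (30, 4)) = 5.099 <-- minimum
d((29, 9), (-22, -22)) = 59.6825
d((8, 21), (19, -4)) = 27.313
d((8, 21), (-6, 15)) = 15.2315
d((8, 21), (-20, 20)) = 28.0179
d((8, 21), (8, -3)) = 24.0
d((8, 21), (24, -16)) = 40.3113
d((8, 21), (-28, 18)) = 36.1248
d((8, 21), (30, 4)) = 27.8029
d((8, 21), (-22, -22)) = 52.4309
d((19, -4), (-6, 15)) = 31.4006
d((19, -4), (-20, 20)) = 45.793
d((19, -4), (8, -3)) = 11.0454
d((19, -4), (24, -16)) = 13.0
d((19, -4), (-28, 18)) = 51.8941
d((19, -4), (30, 4)) = 13.6015
d((19, -4), (-22, -22)) = 44.7772
d((-6, 15), (-20, 20)) = 14.8661
d((-6, 15), (8, -3)) = 22.8035
d((-6, 15), (24, -16)) = 43.1393
d((-6, 15), (-28, 18)) = 22.2036
d((-6, 15), (30, 4)) = 37.6431
d((-6, 15), (-22, -22)) = 40.3113
d((-20, 20), (8, -3)) = 36.2353
d((-20, 20), (24, -16)) = 56.8507
d((-20, 20), (-28, 18)) = 8.2462
d((-20, 20), (30, 4)) = 52.4976
d((-20, 20), (-22, -22)) = 42.0476
d((8, -3), (24, -16)) = 20.6155
d((8, -3), (-28, 18)) = 41.6773
d((8, -3), (30, 4)) = 23.0868
d((8, -3), (-22, -22)) = 35.5106
d((24, -16), (-28, 18)) = 62.1289
d((24, -16), (30, 4)) = 20.8806
d((24, -16), (-22, -22)) = 46.3897
d((-28, 18), (30, 4)) = 59.6657
d((-28, 18), (-22, -22)) = 40.4475
d((30, 4), (-22, -22)) = 58.1378

Closest pair: (29, 9) and (30, 4) with distance 5.099

The closest pair is (29, 9) and (30, 4) with Euclidean distance 5.099. For 10 points, brute-force pairwise comparison is shown above. For large n, the divide-and-conquer algorithm (sort by x, recurse on halves, check the dividing strip) achieves O(n log n).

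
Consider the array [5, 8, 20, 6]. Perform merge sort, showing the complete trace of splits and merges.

Merge sort trace:

Split: [5, 8, 20, 6] -> [5, 8] and [20, 6]
  Split: [5, 8] -> [5] and [8]
  Merge: [5] + [8] -> [5, 8]
  Split: [20, 6] -> [20] and [6]
  Merge: [20] + [6] -> [6, 20]
Merge: [5, 8] + [6, 20] -> [5, 6, 8, 20]

Final sorted array: [5, 6, 8, 20]

The merge sort proceeds by recursively splitting the array and merging sorted halves.
After all merges, the sorted array is [5, 6, 8, 20].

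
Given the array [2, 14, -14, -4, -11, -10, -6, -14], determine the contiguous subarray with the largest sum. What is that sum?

Using Kadane's algorithm on [2, 14, -14, -4, -11, -10, -6, -14]:

Scanning through the array:
Position 1 (value 14): max_ending_here = 16, max_so_far = 16
Position 2 (value -14): max_ending_here = 2, max_so_far = 16
Position 3 (value -4): max_ending_here = -2, max_so_far = 16
Position 4 (value -11): max_ending_here = -11, max_so_far = 16
Position 5 (value -10): max_ending_here = -10, max_so_far = 16
Position 6 (value -6): max_ending_here = -6, max_so_far = 16
Position 7 (value -14): max_ending_here = -14, max_so_far = 16

Maximum subarray: [2, 14]
Maximum sum: 16

The maximum subarray is [2, 14] with sum 16. This subarray runs from index 0 to index 1.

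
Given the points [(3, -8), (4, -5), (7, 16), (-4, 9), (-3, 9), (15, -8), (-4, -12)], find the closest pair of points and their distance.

Computing all pairwise distances among 7 points:

d((3, -8), (4, -5)) = 3.1623
d((3, -8), (7, 16)) = 24.3311
d((3, -8), (-4, 9)) = 18.3848
d((3, -8), (-3, 9)) = 18.0278
d((3, -8), (15, -8)) = 12.0
d((3, -8), (-4, -12)) = 8.0623
d((4, -5), (7, 16)) = 21.2132
d((4, -5), (-4, 9)) = 16.1245
d((4, -5), (-3, 9)) = 15.6525
d((4, -5), (15, -8)) = 11.4018
d((4, -5), (-4, -12)) = 10.6301
d((7, 16), (-4, 9)) = 13.0384
d((7, 16), (-3, 9)) = 12.2066
d((7, 16), (15, -8)) = 25.2982
d((7, 16), (-4, -12)) = 30.0832
d((-4, 9), (-3, 9)) = 1.0 <-- minimum
d((-4, 9), (15, -8)) = 25.4951
d((-4, 9), (-4, -12)) = 21.0
d((-3, 9), (15, -8)) = 24.7588
d((-3, 9), (-4, -12)) = 21.0238
d((15, -8), (-4, -12)) = 19.4165

Closest pair: (-4, 9) and (-3, 9) with distance 1.0

The closest pair is (-4, 9) and (-3, 9) with Euclidean distance 1.0. For 7 points, brute-force pairwise comparison is shown above. For large n, the divide-and-conquer algorithm (sort by x, recurse on halves, check the dividing strip) achieves O(n log n).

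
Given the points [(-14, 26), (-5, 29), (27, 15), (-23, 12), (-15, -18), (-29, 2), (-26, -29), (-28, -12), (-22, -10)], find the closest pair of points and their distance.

Computing all pairwise distances among 9 points:

d((-14, 26), (-5, 29)) = 9.4868
d((-14, 26), (27, 15)) = 42.45
d((-14, 26), (-23, 12)) = 16.6433
d((-14, 26), (-15, -18)) = 44.0114
d((-14, 26), (-29, 2)) = 28.3019
d((-14, 26), (-26, -29)) = 56.2939
d((-14, 26), (-28, -12)) = 40.4969
d((-14, 26), (-22, -10)) = 36.8782
d((-5, 29), (27, 15)) = 34.9285
d((-5, 29), (-23, 12)) = 24.7588
d((-5, 29), (-15, -18)) = 48.0521
d((-5, 29), (-29, 2)) = 36.1248
d((-5, 29), (-26, -29)) = 61.6847
d((-5, 29), (-28, -12)) = 47.0106
d((-5, 29), (-22, -10)) = 42.5441
d((27, 15), (-23, 12)) = 50.0899
d((27, 15), (-15, -18)) = 53.4135
d((27, 15), (-29, 2)) = 57.4891
d((27, 15), (-26, -29)) = 68.884
d((27, 15), (-28, -12)) = 61.2699
d((27, 15), (-22, -10)) = 55.0091
d((-23, 12), (-15, -18)) = 31.0483
d((-23, 12), (-29, 2)) = 11.6619
d((-23, 12), (-26, -29)) = 41.1096
d((-23, 12), (-28, -12)) = 24.5153
d((-23, 12), (-22, -10)) = 22.0227
d((-15, -18), (-29, 2)) = 24.4131
d((-15, -18), (-26, -29)) = 15.5563
d((-15, -18), (-28, -12)) = 14.3178
d((-15, -18), (-22, -10)) = 10.6301
d((-29, 2), (-26, -29)) = 31.1448
d((-29, 2), (-28, -12)) = 14.0357
d((-29, 2), (-22, -10)) = 13.8924
d((-26, -29), (-28, -12)) = 17.1172
d((-26, -29), (-22, -10)) = 19.4165
d((-28, -12), (-22, -10)) = 6.3246 <-- minimum

Closest pair: (-28, -12) and (-22, -10) with distance 6.3246

The closest pair is (-28, -12) and (-22, -10) with Euclidean distance 6.3246. For 9 points, brute-force pairwise comparison is shown above. For large n, the divide-and-conquer algorithm (sort by x, recurse on halves, check the dividing strip) achieves O(n log n).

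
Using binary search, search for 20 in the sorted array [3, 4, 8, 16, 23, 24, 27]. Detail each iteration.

Binary search for 20 in [3, 4, 8, 16, 23, 24, 27]:

lo=0, hi=6, mid=3, arr[mid]=16 -> 16 < 20, search right half
lo=4, hi=6, mid=5, arr[mid]=24 -> 24 > 20, search left half
lo=4, hi=4, mid=4, arr[mid]=23 -> 23 > 20, search left half
lo=4 > hi=3, target 20 not found

Binary search determines that 20 is not in the array after 3 comparisons. The search space was exhausted without finding the target.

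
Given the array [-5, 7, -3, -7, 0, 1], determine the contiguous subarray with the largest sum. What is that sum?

Using Kadane's algorithm on [-5, 7, -3, -7, 0, 1]:

Scanning through the array:
Position 1 (value 7): max_ending_here = 7, max_so_far = 7
Position 2 (value -3): max_ending_here = 4, max_so_far = 7
Position 3 (value -7): max_ending_here = -3, max_so_far = 7
Position 4 (value 0): max_ending_here = 0, max_so_far = 7
Position 5 (value 1): max_ending_here = 1, max_so_far = 7

Maximum subarray: [7]
Maximum sum: 7

The maximum subarray is [7] with sum 7. This subarray runs from index 1 to index 1.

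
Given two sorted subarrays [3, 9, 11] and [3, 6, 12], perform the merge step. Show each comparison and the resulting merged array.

Merging process:

Compare 3 vs 3: take 3 from left. Merged: [3]
Compare 9 vs 3: take 3 from right. Merged: [3, 3]
Compare 9 vs 6: take 6 from right. Merged: [3, 3, 6]
Compare 9 vs 12: take 9 from left. Merged: [3, 3, 6, 9]
Compare 11 vs 12: take 11 from left. Merged: [3, 3, 6, 9, 11]
Append remaining from right: [12]. Merged: [3, 3, 6, 9, 11, 12]

Final merged array: [3, 3, 6, 9, 11, 12]
Total comparisons: 5

The merged array is [3, 3, 6, 9, 11, 12], requiring 5 comparisons. The merge step runs in O(n) time where n is the total number of elements.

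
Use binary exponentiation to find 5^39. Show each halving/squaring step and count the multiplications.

Computing 5^39 by squaring (build up from 5^1; each line after the first costs one multiplication):

5^1 = 5
5^2 = (5^1)^2 = 5^2 = 25
5^4 = (5^2)^2 = 25^2 = 625
5^8 = (5^4)^2 = 625^2 = 390625
5^9 = 5 * 5^8 = 5 * 390625 = 1953125
5^18 = (5^9)^2 = 1953125^2 = 3814697265625
5^19 = 5 * 5^18 = 5 * 3814697265625 = 19073486328125
5^38 = (5^19)^2 = 19073486328125^2 = 363797880709171295166015625
5^39 = 5 * 5^38 = 5 * 363797880709171295166015625 = 1818989403545856475830078125

Result: 1818989403545856475830078125
Multiplications needed: 8 (8 lines after 5^1)

5^39 = 1818989403545856475830078125. Using exponentiation by squaring, this requires 8 multiplications. The key idea: if the exponent is even, square the half-power; if odd, multiply by the base once.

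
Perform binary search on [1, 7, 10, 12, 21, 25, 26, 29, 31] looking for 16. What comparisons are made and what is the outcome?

Binary search for 16 in [1, 7, 10, 12, 21, 25, 26, 29, 31]:

lo=0, hi=8, mid=4, arr[mid]=21 -> 21 > 16, search left half
lo=0, hi=3, mid=1, arr[mid]=7 -> 7 < 16, search right half
lo=2, hi=3, mid=2, arr[mid]=10 -> 10 < 16, search right half
lo=3, hi=3, mid=3, arr[mid]=12 -> 12 < 16, search right half
lo=4 > hi=3, target 16 not found

Binary search determines that 16 is not in the array after 4 comparisons. The search space was exhausted without finding the target.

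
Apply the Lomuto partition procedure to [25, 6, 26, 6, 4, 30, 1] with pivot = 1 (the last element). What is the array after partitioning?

Lomuto partition with pivot = 1:

Initial array: [25, 6, 26, 6, 4, 30, 1]

arr[0]=25 > 1: no swap
arr[1]=6 > 1: no swap
arr[2]=26 > 1: no swap
arr[3]=6 > 1: no swap
arr[4]=4 > 1: no swap
arr[5]=30 > 1: no swap

Place pivot at position 0: [1, 6, 26, 6, 4, 30, 25]
Pivot position: 0

After partitioning with pivot 1, the array becomes [1, 6, 26, 6, 4, 30, 25]. The pivot is placed at index 0. All elements to the left of the pivot are <= 1, and all elements to the right are > 1.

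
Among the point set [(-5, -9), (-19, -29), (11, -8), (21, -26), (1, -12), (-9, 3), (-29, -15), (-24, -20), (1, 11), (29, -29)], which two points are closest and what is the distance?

Computing all pairwise distances among 10 points:

d((-5, -9), (-19, -29)) = 24.4131
d((-5, -9), (11, -8)) = 16.0312
d((-5, -9), (21, -26)) = 31.0644
d((-5, -9), (1, -12)) = 6.7082 <-- minimum
d((-5, -9), (-9, 3)) = 12.6491
d((-5, -9), (-29, -15)) = 24.7386
d((-5, -9), (-24, -20)) = 21.9545
d((-5, -9), (1, 11)) = 20.8806
d((-5, -9), (29, -29)) = 39.4462
d((-19, -29), (11, -8)) = 36.6197
d((-19, -29), (21, -26)) = 40.1123
d((-19, -29), (1, -12)) = 26.2488
d((-19, -29), (-9, 3)) = 33.5261
d((-19, -29), (-29, -15)) = 17.2047
d((-19, -29), (-24, -20)) = 10.2956
d((-19, -29), (1, 11)) = 44.7214
d((-19, -29), (29, -29)) = 48.0
d((11, -8), (21, -26)) = 20.5913
d((11, -8), (1, -12)) = 10.7703
d((11, -8), (-9, 3)) = 22.8254
d((11, -8), (-29, -15)) = 40.6079
d((11, -8), (-24, -20)) = 37.0
d((11, -8), (1, 11)) = 21.4709
d((11, -8), (29, -29)) = 27.6586
d((21, -26), (1, -12)) = 24.4131
d((21, -26), (-9, 3)) = 41.7253
d((21, -26), (-29, -15)) = 51.1957
d((21, -26), (-24, -20)) = 45.3982
d((21, -26), (1, 11)) = 42.0595
d((21, -26), (29, -29)) = 8.544
d((1, -12), (-9, 3)) = 18.0278
d((1, -12), (-29, -15)) = 30.1496
d((1, -12), (-24, -20)) = 26.2488
d((1, -12), (1, 11)) = 23.0
d((1, -12), (29, -29)) = 32.7567
d((-9, 3), (-29, -15)) = 26.9072
d((-9, 3), (-24, -20)) = 27.4591
d((-9, 3), (1, 11)) = 12.8062
d((-9, 3), (29, -29)) = 49.679
d((-29, -15), (-24, -20)) = 7.0711
d((-29, -15), (1, 11)) = 39.6989
d((-29, -15), (29, -29)) = 59.6657
d((-24, -20), (1, 11)) = 39.8246
d((-24, -20), (29, -29)) = 53.7587
d((1, 11), (29, -29)) = 48.8262

Closest pair: (-5, -9) and (1, -12) with distance 6.7082

The closest pair is (-5, -9) and (1, -12) with Euclidean distance 6.7082. For 10 points, brute-force pairwise comparison is shown above. For large n, the divide-and-conquer algorithm (sort by x, recurse on halves, check the dividing strip) achieves O(n log n).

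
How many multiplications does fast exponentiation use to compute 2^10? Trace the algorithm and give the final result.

Computing 2^10 by squaring (build up from 2^1; each line after the first costs one multiplication):

2^1 = 2
2^2 = (2^1)^2 = 2^2 = 4
2^4 = (2^2)^2 = 4^2 = 16
2^5 = 2 * 2^4 = 2 * 16 = 32
2^10 = (2^5)^2 = 32^2 = 1024

Result: 1024
Multiplications needed: 4 (4 lines after 2^1)

2^10 = 1024. Using exponentiation by squaring, this requires 4 multiplications. The key idea: if the exponent is even, square the half-power; if odd, multiply by the base once.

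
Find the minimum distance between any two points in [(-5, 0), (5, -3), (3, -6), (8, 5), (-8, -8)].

Computing all pairwise distances among 5 points:

d((-5, 0), (5, -3)) = 10.4403
d((-5, 0), (3, -6)) = 10.0
d((-5, 0), (8, 5)) = 13.9284
d((-5, 0), (-8, -8)) = 8.544
d((5, -3), (3, -6)) = 3.6056 <-- minimum
d((5, -3), (8, 5)) = 8.544
d((5, -3), (-8, -8)) = 13.9284
d((3, -6), (8, 5)) = 12.083
d((3, -6), (-8, -8)) = 11.1803
d((8, 5), (-8, -8)) = 20.6155

Closest pair: (5, -3) and (3, -6) with distance 3.6056

The closest pair is (5, -3) and (3, -6) with Euclidean distance 3.6056. For 5 points, brute-force pairwise comparison is shown above. For large n, the divide-and-conquer algorithm (sort by x, recurse on halves, check the dividing strip) achieves O(n log n).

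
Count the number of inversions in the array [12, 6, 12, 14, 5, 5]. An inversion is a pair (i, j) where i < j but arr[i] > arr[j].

Finding inversions in [12, 6, 12, 14, 5, 5]:

(0, 1): arr[0]=12 > arr[1]=6
(0, 4): arr[0]=12 > arr[4]=5
(0, 5): arr[0]=12 > arr[5]=5
(1, 4): arr[1]=6 > arr[4]=5
(1, 5): arr[1]=6 > arr[5]=5
(2, 4): arr[2]=12 > arr[4]=5
(2, 5): arr[2]=12 > arr[5]=5
(3, 4): arr[3]=14 > arr[4]=5
(3, 5): arr[3]=14 > arr[5]=5

Total inversions: 9

The array has 9 inversion(s): (0,1), (0,4), (0,5), (1,4), (1,5), (2,4), (2,5), (3,4), (3,5). Each pair (i,j) satisfies i < j and arr[i] > arr[j].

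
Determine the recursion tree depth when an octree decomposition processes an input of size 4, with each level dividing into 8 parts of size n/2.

For divide and conquer with division factor 2:

Problem sizes at each level:
Level 0: 4
Level 1: 2
Level 2: 1

The root is level 0 and the size-1 base case is level 2 (the tree spans levels 0 through 2, i.e. 3 levels counting the root), so the depth is the number of divisions: log_2(4) = 2

The recursion tree depth is log_2(4) = 2. At each level, the problem size is divided by 2, so it takes 2 divisions to reduce to a base case of size 1. The algorithm makes 8 recursive calls at each level.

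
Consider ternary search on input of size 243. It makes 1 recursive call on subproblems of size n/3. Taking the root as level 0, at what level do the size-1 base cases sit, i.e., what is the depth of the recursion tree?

For divide and conquer with division factor 3:

Problem sizes at each level:
Level 0: 243
Level 1: 81
Level 2: 27
Level 3: 9
Level 4: 3
Level 5: 1

The root is level 0 and the size-1 base case is level 5 (the tree spans levels 0 through 5, i.e. 6 levels counting the root), so the depth is the number of divisions: log_3(243) = 5

The recursion tree depth is log_3(243) = 5. At each level, the problem size is divided by 3, so it takes 5 divisions to reduce to a base case of size 1. The algorithm makes 1 recursive call at each level.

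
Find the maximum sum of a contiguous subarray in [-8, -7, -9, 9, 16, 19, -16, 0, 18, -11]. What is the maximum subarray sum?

Using Kadane's algorithm on [-8, -7, -9, 9, 16, 19, -16, 0, 18, -11]:

Scanning through the array:
Position 1 (value -7): max_ending_here = -7, max_so_far = -7
Position 2 (value -9): max_ending_here = -9, max_so_far = -7
Position 3 (value 9): max_ending_here = 9, max_so_far = 9
Position 4 (value 16): max_ending_here = 25, max_so_far = 25
Position 5 (value 19): max_ending_here = 44, max_so_far = 44
Position 6 (value -16): max_ending_here = 28, max_so_far = 44
Position 7 (value 0): max_ending_here = 28, max_so_far = 44
Position 8 (value 18): max_ending_here = 46, max_so_far = 46
Position 9 (value -11): max_ending_here = 35, max_so_far = 46

Maximum subarray: [9, 16, 19, -16, 0, 18]
Maximum sum: 46

The maximum subarray is [9, 16, 19, -16, 0, 18] with sum 46. This subarray runs from index 3 to index 8.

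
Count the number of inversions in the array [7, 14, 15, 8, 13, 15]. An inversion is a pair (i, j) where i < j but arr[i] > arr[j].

Finding inversions in [7, 14, 15, 8, 13, 15]:

(1, 3): arr[1]=14 > arr[3]=8
(1, 4): arr[1]=14 > arr[4]=13
(2, 3): arr[2]=15 > arr[3]=8
(2, 4): arr[2]=15 > arr[4]=13

Total inversions: 4

The array has 4 inversion(s): (1,3), (1,4), (2,3), (2,4). Each pair (i,j) satisfies i < j and arr[i] > arr[j].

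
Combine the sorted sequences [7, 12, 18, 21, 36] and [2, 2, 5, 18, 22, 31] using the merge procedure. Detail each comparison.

Merging process:

Compare 7 vs 2: take 2 from right. Merged: [2]
Compare 7 vs 2: take 2 from right. Merged: [2, 2]
Compare 7 vs 5: take 5 from right. Merged: [2, 2, 5]
Compare 7 vs 18: take 7 from left. Merged: [2, 2, 5, 7]
Compare 12 vs 18: take 12 from left. Merged: [2, 2, 5, 7, 12]
Compare 18 vs 18: take 18 from left. Merged: [2, 2, 5, 7, 12, 18]
Compare 21 vs 18: take 18 from right. Merged: [2, 2, 5, 7, 12, 18, 18]
Compare 21 vs 22: take 21 from left. Merged: [2, 2, 5, 7, 12, 18, 18, 21]
Compare 36 vs 22: take 22 from right. Merged: [2, 2, 5, 7, 12, 18, 18, 21, 22]
Compare 36 vs 31: take 31 from right. Merged: [2, 2, 5, 7, 12, 18, 18, 21, 22, 31]
Append remaining from left: [36]. Merged: [2, 2, 5, 7, 12, 18, 18, 21, 22, 31, 36]

Final merged array: [2, 2, 5, 7, 12, 18, 18, 21, 22, 31, 36]
Total comparisons: 10

The merged array is [2, 2, 5, 7, 12, 18, 18, 21, 22, 31, 36], requiring 10 comparisons. The merge step runs in O(n) time where n is the total number of elements.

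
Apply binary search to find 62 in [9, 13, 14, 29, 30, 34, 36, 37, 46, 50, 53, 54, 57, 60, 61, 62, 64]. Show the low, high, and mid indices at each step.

Binary search for 62 in [9, 13, 14, 29, 30, 34, 36, 37, 46, 50, 53, 54, 57, 60, 61, 62, 64]:

lo=0, hi=16, mid=8, arr[mid]=46 -> 46 < 62, search right half
lo=9, hi=16, mid=12, arr[mid]=57 -> 57 < 62, search right half
lo=13, hi=16, mid=14, arr[mid]=61 -> 61 < 62, search right half
lo=15, hi=16, mid=15, arr[mid]=62 -> Found target at index 15!

Binary search finds 62 at index 15 after 4 comparisons. The search repeatedly halves the search space by comparing with the middle element.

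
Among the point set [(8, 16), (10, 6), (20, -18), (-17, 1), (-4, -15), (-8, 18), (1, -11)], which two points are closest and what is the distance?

Computing all pairwise distances among 7 points:

d((8, 16), (10, 6)) = 10.198
d((8, 16), (20, -18)) = 36.0555
d((8, 16), (-17, 1)) = 29.1548
d((8, 16), (-4, -15)) = 33.2415
d((8, 16), (-8, 18)) = 16.1245
d((8, 16), (1, -11)) = 27.8927
d((10, 6), (20, -18)) = 26.0
d((10, 6), (-17, 1)) = 27.4591
d((10, 6), (-4, -15)) = 25.2389
d((10, 6), (-8, 18)) = 21.6333
d((10, 6), (1, -11)) = 19.2354
d((20, -18), (-17, 1)) = 41.5933
d((20, -18), (-4, -15)) = 24.1868
d((20, -18), (-8, 18)) = 45.607
d((20, -18), (1, -11)) = 20.2485
d((-17, 1), (-4, -15)) = 20.6155
d((-17, 1), (-8, 18)) = 19.2354
d((-17, 1), (1, -11)) = 21.6333
d((-4, -15), (-8, 18)) = 33.2415
d((-4, -15), (1, -11)) = 6.4031 <-- minimum
d((-8, 18), (1, -11)) = 30.3645

Closest pair: (-4, -15) and (1, -11) with distance 6.4031

The closest pair is (-4, -15) and (1, -11) with Euclidean distance 6.4031. For 7 points, brute-force pairwise comparison is shown above. For large n, the divide-and-conquer algorithm (sort by x, recurse on halves, check the dividing strip) achieves O(n log n).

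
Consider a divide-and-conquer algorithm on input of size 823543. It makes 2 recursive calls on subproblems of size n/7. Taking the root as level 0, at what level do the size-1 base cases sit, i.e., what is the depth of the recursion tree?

For divide and conquer with division factor 7:

Problem sizes at each level:
Level 0: 823543
Level 1: 117649
Level 2: 16807
Level 3: 2401
Level 4: 343
Level 5: 49
Level 6: 7
Level 7: 1

The root is level 0 and the size-1 base case is level 7 (the tree spans levels 0 through 7, i.e. 8 levels counting the root), so the depth is the number of divisions: log_7(823543) = 7

The recursion tree depth is log_7(823543) = 7. At each level, the problem size is divided by 7, so it takes 7 divisions to reduce to a base case of size 1. The algorithm makes 2 recursive calls at each level.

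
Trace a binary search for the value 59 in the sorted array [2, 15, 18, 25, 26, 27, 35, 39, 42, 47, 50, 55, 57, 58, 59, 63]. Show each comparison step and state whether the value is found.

Binary search for 59 in [2, 15, 18, 25, 26, 27, 35, 39, 42, 47, 50, 55, 57, 58, 59, 63]:

lo=0, hi=15, mid=7, arr[mid]=39 -> 39 < 59, search right half
lo=8, hi=15, mid=11, arr[mid]=55 -> 55 < 59, search right half
lo=12, hi=15, mid=13, arr[mid]=58 -> 58 < 59, search right half
lo=14, hi=15, mid=14, arr[mid]=59 -> Found target at index 14!

Binary search finds 59 at index 14 after 4 comparisons. The search repeatedly halves the search space by comparing with the middle element.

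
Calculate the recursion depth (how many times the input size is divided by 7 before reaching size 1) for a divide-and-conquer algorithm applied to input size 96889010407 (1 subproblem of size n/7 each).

For divide and conquer with division factor 7:

Problem sizes at each level:
Level 0: 96889010407
Level 1: 13841287201
Level 2: 1977326743
Level 3: 282475249
Level 4: 40353607
Level 5: 5764801
Level 6: 823543
Level 7: 117649
Level 8: 16807
Level 9: 2401
Level 10: 343
Level 11: 49
Level 12: 7
Level 13: 1

The root is level 0 and the size-1 base case is level 13 (the tree spans levels 0 through 13, i.e. 14 levels counting the root), so the depth is the number of divisions: log_7(96889010407) = 13

The recursion tree depth is log_7(96889010407) = 13. At each level, the problem size is divided by 7, so it takes 13 divisions to reduce to a base case of size 1. The algorithm makes 1 recursive call at each level.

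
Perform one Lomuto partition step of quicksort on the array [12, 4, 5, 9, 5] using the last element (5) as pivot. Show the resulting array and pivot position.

Lomuto partition with pivot = 5:

Initial array: [12, 4, 5, 9, 5]

arr[0]=12 > 5: no swap
arr[1]=4 <= 5: swap with position 0, array becomes [4, 12, 5, 9, 5]
arr[2]=5 <= 5: swap with position 1, array becomes [4, 5, 12, 9, 5]
arr[3]=9 > 5: no swap

Place pivot at position 2: [4, 5, 5, 9, 12]
Pivot position: 2

After partitioning with pivot 5, the array becomes [4, 5, 5, 9, 12]. The pivot is placed at index 2. All elements to the left of the pivot are <= 5, and all elements to the right are > 5.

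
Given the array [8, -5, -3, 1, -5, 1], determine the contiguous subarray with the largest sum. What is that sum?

Using Kadane's algorithm on [8, -5, -3, 1, -5, 1]:

Scanning through the array:
Position 1 (value -5): max_ending_here = 3, max_so_far = 8
Position 2 (value -3): max_ending_here = 0, max_so_far = 8
Position 3 (value 1): max_ending_here = 1, max_so_far = 8
Position 4 (value -5): max_ending_here = -4, max_so_far = 8
Position 5 (value 1): max_ending_here = 1, max_so_far = 8

Maximum subarray: [8]
Maximum sum: 8

The maximum subarray is [8] with sum 8. This subarray runs from index 0 to index 0.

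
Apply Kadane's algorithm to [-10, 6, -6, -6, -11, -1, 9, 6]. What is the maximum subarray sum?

Using Kadane's algorithm on [-10, 6, -6, -6, -11, -1, 9, 6]:

Scanning through the array:
Position 1 (value 6): max_ending_here = 6, max_so_far = 6
Position 2 (value -6): max_ending_here = 0, max_so_far = 6
Position 3 (value -6): max_ending_here = -6, max_so_far = 6
Position 4 (value -11): max_ending_here = -11, max_so_far = 6
Position 5 (value -1): max_ending_here = -1, max_so_far = 6
Position 6 (value 9): max_ending_here = 9, max_so_far = 9
Position 7 (value 6): max_ending_here = 15, max_so_far = 15

Maximum subarray: [9, 6]
Maximum sum: 15

The maximum subarray is [9, 6] with sum 15. This subarray runs from index 6 to index 7.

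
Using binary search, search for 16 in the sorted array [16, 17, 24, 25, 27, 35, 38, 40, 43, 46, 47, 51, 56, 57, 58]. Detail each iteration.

Binary search for 16 in [16, 17, 24, 25, 27, 35, 38, 40, 43, 46, 47, 51, 56, 57, 58]:

lo=0, hi=14, mid=7, arr[mid]=40 -> 40 > 16, search left half
lo=0, hi=6, mid=3, arr[mid]=25 -> 25 > 16, search left half
lo=0, hi=2, mid=1, arr[mid]=17 -> 17 > 16, search left half
lo=0, hi=0, mid=0, arr[mid]=16 -> Found target at index 0!

Binary search finds 16 at index 0 after 4 comparisons. The search repeatedly halves the search space by comparing with the middle element.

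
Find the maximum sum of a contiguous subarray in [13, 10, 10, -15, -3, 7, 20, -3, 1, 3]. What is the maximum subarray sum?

Using Kadane's algorithm on [13, 10, 10, -15, -3, 7, 20, -3, 1, 3]:

Scanning through the array:
Position 1 (value 10): max_ending_here = 23, max_so_far = 23
Position 2 (value 10): max_ending_here = 33, max_so_far = 33
Position 3 (value -15): max_ending_here = 18, max_so_far = 33
Position 4 (value -3): max_ending_here = 15, max_so_far = 33
Position 5 (value 7): max_ending_here = 22, max_so_far = 33
Position 6 (value 20): max_ending_here = 42, max_so_far = 42
Position 7 (value -3): max_ending_here = 39, max_so_far = 42
Position 8 (value 1): max_ending_here = 40, max_so_far = 42
Position 9 (value 3): max_ending_here = 43, max_so_far = 43

Maximum subarray: [13, 10, 10, -15, -3, 7, 20, -3, 1, 3]
Maximum sum: 43

The maximum subarray is [13, 10, 10, -15, -3, 7, 20, -3, 1, 3] with sum 43. This subarray runs from index 0 to index 9.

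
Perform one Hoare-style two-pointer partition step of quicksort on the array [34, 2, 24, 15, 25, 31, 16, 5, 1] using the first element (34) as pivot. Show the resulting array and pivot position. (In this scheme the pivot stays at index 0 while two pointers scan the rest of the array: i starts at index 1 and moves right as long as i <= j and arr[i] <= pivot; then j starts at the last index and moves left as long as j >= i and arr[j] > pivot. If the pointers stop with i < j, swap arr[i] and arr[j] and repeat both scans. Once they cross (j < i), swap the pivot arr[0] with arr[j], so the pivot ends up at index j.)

Hoare-style two-pointer partition with pivot = 34:

Initial array: [34, 2, 24, 15, 25, 31, 16, 5, 1]

Pointers start at i = 1, j = 8.
i ends at 9, j ends at 8: the pointers have crossed (j < i), so scanning stops.

Swap pivot arr[0] with arr[8] to place pivot at position 8: [1, 2, 24, 15, 25, 31, 16, 5, 34]
Pivot position: 8

After partitioning with pivot 34, the array becomes [1, 2, 24, 15, 25, 31, 16, 5, 34]. The pivot is placed at index 8. All elements to the left of the pivot are <= 34, and all elements to the right are > 34.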